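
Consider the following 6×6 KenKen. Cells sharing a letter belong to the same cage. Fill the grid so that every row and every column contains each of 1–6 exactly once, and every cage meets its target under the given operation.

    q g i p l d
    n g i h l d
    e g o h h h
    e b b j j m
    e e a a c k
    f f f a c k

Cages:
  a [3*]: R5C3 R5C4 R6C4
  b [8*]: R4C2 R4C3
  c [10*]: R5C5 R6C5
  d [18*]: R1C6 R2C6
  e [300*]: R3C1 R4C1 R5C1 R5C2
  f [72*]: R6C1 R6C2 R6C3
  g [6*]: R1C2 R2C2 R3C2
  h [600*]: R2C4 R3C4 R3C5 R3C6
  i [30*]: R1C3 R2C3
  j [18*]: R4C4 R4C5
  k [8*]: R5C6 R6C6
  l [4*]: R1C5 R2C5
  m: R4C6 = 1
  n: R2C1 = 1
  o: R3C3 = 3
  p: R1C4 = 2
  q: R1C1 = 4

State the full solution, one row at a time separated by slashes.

Cage q is given; hence R1C1 = 4.
Cage p is given, which forces R1C4 = 2.
Row 1 now contains 4; hence R1C5 = 1.
Cage n is a single given cell, which forces R2C1 = 1.
Cage h has product 600; hence R2C4 = 5.
Column 5 now contains 1; hence R2C5 = 4.
Cage o is given, which forces R3C3 = 3.
M is a freebie, so R4C6 = 1.
The 4 cells of cage e must have product 300, leaving R5C2 = 5.
Cage a needs product 3, which forces R5C3 = 1.
Cage a needs product 3, so R5C4 = 3.
Row 5 already has 5; hence R5C5 = 2.
Row 5 already has 2, leaving R5C6 = 4.
Cage a needs product 3; hence R6C4 = 1.
2 is placed in column 5; hence R6C5 = 5.
4 is placed in column 6, so R6C6 = 2.
Row 1 now contains 1, leaving R1C2 = 3.
The two cells of cage i must have product 30, which forces R1C3 = 5.
Row 1 now contains 3, which forces R1C6 = 6.
Cage g needs product 6; hence R2C2 = 2.
Row 2 already has 5; hence R2C3 = 6.
Column 6 now contains 6, so R2C6 = 3.
Cage g has product 6, leaving R3C2 = 1.
The 4 cells of cage h must have product 600, which forces R3C4 = 4.
Column 5 now contains 5, which forces R3C5 = 6.
Cage h needs product 600, leaving R3C6 = 5.
Column 2 now contains 2; hence R4C2 = 4.
Row 4 already has 4, so R4C3 = 2.
Column 4 already has 3; hence R4C4 = 6.
The two cells of cage j must have product 18, so R4C5 = 3.
Row 5 already has 2, so R5C1 = 6.
Column 1 already has 6; hence R6C1 = 3.
4 is placed in column 2; hence R6C2 = 6.
6 is placed in column 3, so R6C3 = 4.
Row 3 now contains 5, leaving R3C1 = 2.
Row 4 now contains 2, which forces R4C1 = 5.

4 3 5 2 1 6 / 1 2 6 5 4 3 / 2 1 3 4 6 5 / 5 4 2 6 3 1 / 6 5 1 3 2 4 / 3 6 4 1 5 2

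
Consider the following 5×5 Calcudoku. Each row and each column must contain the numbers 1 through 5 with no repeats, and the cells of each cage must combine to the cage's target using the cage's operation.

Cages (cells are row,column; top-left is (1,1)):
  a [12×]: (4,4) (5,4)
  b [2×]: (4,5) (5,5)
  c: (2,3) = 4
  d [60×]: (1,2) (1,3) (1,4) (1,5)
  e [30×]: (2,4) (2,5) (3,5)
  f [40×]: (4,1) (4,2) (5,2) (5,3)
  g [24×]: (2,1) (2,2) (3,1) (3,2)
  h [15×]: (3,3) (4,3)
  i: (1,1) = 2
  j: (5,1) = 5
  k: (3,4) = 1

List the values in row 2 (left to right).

Cage i is a single given cell, which forces (1,1) = 2.
C is a freebie; hence (2,3) = 4.
Cage k is a single given cell, leaving (3,4) = 1.
Cage j is given; hence (5,1) = 5.
Cage f has product 40, so (4,2) = 5.
5 is placed in row 4, which forces (4,3) = 3.
Row 4 now contains 3, which forces (4,4) = 4.
Column 4 already has 4, leaving (5,4) = 3.
The 4 cells of cage d must have product 60, which forces (1,3) = 1.
3 is placed in column 4; hence (1,4) = 5.
Column 4 already has 5; hence (2,4) = 2.
Column 3 now contains 3, which forces (3,3) = 5.
4 is placed in row 4, which forces (4,1) = 1.
Row 4 already has 1, which forces (4,5) = 2.
Cage f needs product 40, leaving (5,2) = 4.
The 4 cells of cage f must have product 40, leaving (5,3) = 2.
2 is placed in column 5, so (5,5) = 1.
Column 2 now contains 4, which forces (1,2) = 3.
The 4 cells of cage d must have product 60, so (1,5) = 4.
Column 1 already has 1, which forces (2,1) = 3.
The 4 cells of cage g must have product 24, so (2,2) = 1.
The 3 cells of cage e must have product 30, leaving (2,5) = 5.
Cage g needs product 24; hence (3,1) = 4.
Cage g has product 24; hence (3,2) = 2.
2 is placed in column 5, which forces (3,5) = 3.
Completed grid: 2 3 1 5 4 / 3 1 4 2 5 / 4 2 5 1 3 / 1 5 3 4 2 / 5 4 2 3 1.

3 1 4 2 5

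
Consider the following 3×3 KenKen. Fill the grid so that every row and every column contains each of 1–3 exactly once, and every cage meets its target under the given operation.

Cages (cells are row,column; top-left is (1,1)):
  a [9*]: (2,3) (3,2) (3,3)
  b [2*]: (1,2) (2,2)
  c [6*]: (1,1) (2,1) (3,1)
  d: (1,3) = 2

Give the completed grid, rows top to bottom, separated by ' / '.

3 1 2 / 1 2 3 / 2 3 1

Cage d is given; hence (1,3) = 2.
Cage a has product 9; hence (2,3) = 3.
Cage a has product 9, so (3,2) = 3.
Cage a needs product 9, so (3,3) = 1.
Cage c needs product 6, leaving (1,1) = 3.
2 is placed in row 1, which forces (1,2) = 1.
Cage c needs product 6, so (2,1) = 1.
Cage b's pair has product 2, which forces (2,2) = 2.
Row 3 already has 1, which forces (3,1) = 2.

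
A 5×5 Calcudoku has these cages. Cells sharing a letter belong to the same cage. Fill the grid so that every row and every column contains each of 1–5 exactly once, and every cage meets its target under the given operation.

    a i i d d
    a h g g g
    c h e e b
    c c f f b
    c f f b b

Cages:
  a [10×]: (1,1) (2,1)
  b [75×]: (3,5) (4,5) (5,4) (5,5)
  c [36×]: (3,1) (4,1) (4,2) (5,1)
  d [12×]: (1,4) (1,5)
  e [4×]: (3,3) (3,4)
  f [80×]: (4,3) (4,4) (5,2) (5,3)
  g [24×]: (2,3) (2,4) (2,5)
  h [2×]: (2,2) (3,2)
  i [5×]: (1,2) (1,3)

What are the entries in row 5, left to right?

1 4 2 5 3

Cage c needs product 36, so (4,2) = 3.
Cage b needs product 75, which forces (5,4) = 5.
Cage f needs product 80; hence (4,3) = 5.
Row 4 already has 5, which forces (4,5) = 1.
1 is placed in column 5; hence (5,5) = 3.
The two cells of cage i must have product 5, so (1,2) = 5.
Column 3 already has 5, so (1,3) = 1.
Cage d needs two cells with product 12; hence (1,4) = 3.
3 is placed in column 5, leaving (1,5) = 4.
4 is placed in column 5, so (2,5) = 2.
The 4 cells of cage c must have product 36, so (3,1) = 3.
Column 3 now contains 1, leaving (3,3) = 4.
Row 3 already has 4, which forces (3,4) = 1.
3 is placed in column 5, so (3,5) = 5.
Row 4 already has 1, leaving (4,1) = 4.
Row 4 now contains 4, so (4,4) = 2.
Cage c needs product 36, so (5,1) = 1.
Column 3 already has 4, leaving (5,3) = 2.
5 is placed in row 1; hence (1,1) = 2.
Row 2 already has 2, so (2,1) = 5.
Row 2 already has 2, so (2,2) = 1.
Column 3 already has 4; hence (2,3) = 3.
Row 2 already has 2, which forces (2,4) = 4.
Row 3 already has 1, which forces (3,2) = 2.
Row 5 now contains 2, so (5,2) = 4.
The full grid is 2 5 1 3 4 / 5 1 3 4 2 / 3 2 4 1 5 / 4 3 5 2 1 / 1 4 2 5 3.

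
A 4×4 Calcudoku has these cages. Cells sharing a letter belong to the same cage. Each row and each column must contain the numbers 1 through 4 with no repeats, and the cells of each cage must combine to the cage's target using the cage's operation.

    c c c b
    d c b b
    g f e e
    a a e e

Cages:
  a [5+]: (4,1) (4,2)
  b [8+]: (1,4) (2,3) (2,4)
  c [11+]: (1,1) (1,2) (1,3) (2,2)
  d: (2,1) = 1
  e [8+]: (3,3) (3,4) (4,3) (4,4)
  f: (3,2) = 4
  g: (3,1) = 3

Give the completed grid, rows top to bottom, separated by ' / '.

D is a freebie, so (2,1) = 1.
Cage g is a single given cell, which forces (3,1) = 3.
Cage f is a single given cell, which forces (3,2) = 4.
In column 2, 2 can only go at (2,2), so (2,2) = 2.
The 4 cells of cage c must have sum 11, which forces (1,2) = 3.
Cage b needs sum 8; hence (1,4) = 1.
1 is placed in column 4; hence (3,4) = 2.
3 is placed in column 2, so (4,2) = 1.
Row 3 now contains 2; hence (3,3) = 1.
Cage a's pair has sum 5, leaving (4,1) = 4.
Cage e needs sum 8, leaving (4,3) = 2.
Cage e has sum 8, which forces (4,4) = 3.
Column 1 now contains 4, leaving (1,1) = 2.
Column 3 now contains 2, leaving (1,3) = 4.
The 3 cells of cage b must have sum 8, leaving (2,3) = 3.
Column 4 now contains 3; hence (2,4) = 4.

2 3 4 1 / 1 2 3 4 / 3 4 1 2 / 4 1 2 3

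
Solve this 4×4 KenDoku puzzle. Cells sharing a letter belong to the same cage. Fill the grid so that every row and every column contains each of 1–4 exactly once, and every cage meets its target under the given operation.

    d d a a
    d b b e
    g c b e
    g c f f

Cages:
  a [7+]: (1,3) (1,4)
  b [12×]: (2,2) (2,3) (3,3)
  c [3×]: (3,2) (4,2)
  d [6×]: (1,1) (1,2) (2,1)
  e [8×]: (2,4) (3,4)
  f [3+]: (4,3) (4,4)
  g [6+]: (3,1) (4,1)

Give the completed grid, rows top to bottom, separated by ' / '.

In row 4, 3 can only go at (4,2), so (4,2) = 3.
Column 2 already has 3; hence (3,2) = 1.
Column 2 already has 1, which forces (1,2) = 2.
Column 2 already has 2, so (2,2) = 4.
Row 2 already has 4, so (2,4) = 2.
2 is placed in column 4, leaving (3,4) = 4.
2 is placed in column 4, leaving (4,4) = 1.
Cage a needs two cells with sum 7, leaving (1,3) = 4.
4 is placed in column 4, so (1,4) = 3.
Cage b has product 12, leaving (2,3) = 1.
Row 3 now contains 4, so (3,1) = 2.
The 3 cells of cage b must have product 12; hence (3,3) = 3.
The two cells of cage g must have sum 6; hence (4,1) = 4.
1 is placed in row 4, so (4,3) = 2.
Row 1 already has 3, which forces (1,1) = 1.
1 is placed in row 2, leaving (2,1) = 3.

1 2 4 3 / 3 4 1 2 / 2 1 3 4 / 4 3 2 1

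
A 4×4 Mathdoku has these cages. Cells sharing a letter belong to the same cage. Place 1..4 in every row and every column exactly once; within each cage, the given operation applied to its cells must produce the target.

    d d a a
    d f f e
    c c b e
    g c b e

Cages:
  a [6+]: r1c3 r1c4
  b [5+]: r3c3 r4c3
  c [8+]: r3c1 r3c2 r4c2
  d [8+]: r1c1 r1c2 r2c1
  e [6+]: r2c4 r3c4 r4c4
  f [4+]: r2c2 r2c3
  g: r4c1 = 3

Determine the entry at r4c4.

G is a freebie; hence r4c1 = 3.
The only place for 1 in row 1 is r1c1.
The 3 cells of cage d must have sum 8, leaving r1c2 = 3.
Cage d needs sum 8; hence r2c1 = 4.
3 is placed in column 2, which forces r2c2 = 1.
Row 2 now contains 1, leaving r2c3 = 3.
Row 2 already has 3, leaving r2c4 = 2.
Column 1 already has 4; hence r3c1 = 2.
3 is placed in column 2, so r3c2 = 4.
4 is placed in row 3, which forces r3c3 = 1.
Row 3 now contains 1; hence r3c4 = 3.
Column 2 now contains 1, leaving r4c2 = 2.
2 is placed in row 4, so r4c3 = 4.
Column 4 now contains 2; hence r4c4 = 1.
4 is placed in column 3, which forces r1c3 = 2.
Column 4 now contains 2, so r1c4 = 4.
Filled in: 1 3 2 4 / 4 1 3 2 / 2 4 1 3 / 3 2 4 1.

1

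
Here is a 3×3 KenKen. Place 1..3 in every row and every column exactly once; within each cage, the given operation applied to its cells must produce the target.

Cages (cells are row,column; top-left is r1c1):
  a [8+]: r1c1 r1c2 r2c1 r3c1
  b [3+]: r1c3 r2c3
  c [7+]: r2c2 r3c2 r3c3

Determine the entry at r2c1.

Cage a has sum 8, so r1c2 = 2.
Row 1 now contains 2; hence r1c3 = 1.
2 is placed in column 2, leaving r2c2 = 3.
Column 3 already has 1, so r2c3 = 2.
Column 2 now contains 3, which forces r3c2 = 1.
Column 3 now contains 2, so r3c3 = 3.
1 is placed in row 1, leaving r1c1 = 3.
Row 2 already has 2, which forces r2c1 = 1.
Row 3 now contains 3; hence r3c1 = 2.
The full grid is 3 2 1 / 1 3 2 / 2 1 3.

1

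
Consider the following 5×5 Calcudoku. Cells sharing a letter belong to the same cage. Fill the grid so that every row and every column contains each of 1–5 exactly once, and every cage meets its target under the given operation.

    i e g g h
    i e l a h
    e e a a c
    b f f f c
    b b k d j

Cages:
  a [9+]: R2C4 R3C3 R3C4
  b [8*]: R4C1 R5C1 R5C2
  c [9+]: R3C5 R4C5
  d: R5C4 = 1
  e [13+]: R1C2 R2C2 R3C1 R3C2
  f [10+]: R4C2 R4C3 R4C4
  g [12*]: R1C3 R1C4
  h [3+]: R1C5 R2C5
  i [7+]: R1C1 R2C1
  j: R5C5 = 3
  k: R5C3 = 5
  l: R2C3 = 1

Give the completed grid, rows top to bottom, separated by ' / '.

Cage l is a single given cell, which forces R2C3 = 1.
Row 2 already has 1, leaving R2C5 = 2.
Cage k is given, leaving R5C3 = 5.
Cage d is a single given cell, which forces R5C4 = 1.
J is a freebie; hence R5C5 = 3.
2 is placed in column 5; hence R1C5 = 1.
The 3 cells of cage b must have product 8, so R4C1 = 1.
In row 1, 5 can only go at R1C2, so R1C2 = 5.
The 3 cells of cage f must have sum 10, which forces R4C4 = 5.
Row 4 already has 5, so R4C5 = 4.
Column 5 now contains 4, so R3C5 = 5.
In row 1, 2 can only go at R1C1, so R1C1 = 2.
The two cells of cage i must have sum 7; hence R2C1 = 5.
Column 1 now contains 2, which forces R5C1 = 4.
Cage b needs product 8; hence R5C2 = 2.
The 4 cells of cage e must have sum 13, so R2C2 = 4.
Row 2 already has 4, leaving R2C4 = 3.
Column 1 now contains 4, so R3C1 = 3.
Column 2 now contains 2, which forces R3C2 = 1.
Column 2 now contains 2, leaving R4C2 = 3.
Cage f needs sum 10, so R4C3 = 2.
The two cells of cage g must have product 12; hence R1C3 = 3.
3 is placed in column 4, which forces R1C4 = 4.
Column 3 already has 2, leaving R3C3 = 4.
The 3 cells of cage a must have sum 9, leaving R3C4 = 2.

2 5 3 4 1 / 5 4 1 3 2 / 3 1 4 2 5 / 1 3 2 5 4 / 4 2 5 1 3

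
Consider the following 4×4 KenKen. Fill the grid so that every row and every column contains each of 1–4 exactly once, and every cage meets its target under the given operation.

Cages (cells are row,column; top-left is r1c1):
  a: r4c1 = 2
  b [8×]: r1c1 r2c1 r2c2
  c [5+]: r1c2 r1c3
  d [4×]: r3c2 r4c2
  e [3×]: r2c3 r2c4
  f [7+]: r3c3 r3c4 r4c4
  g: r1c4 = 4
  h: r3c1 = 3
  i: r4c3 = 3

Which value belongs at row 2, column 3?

1

Cage g is given, so r1c4 = 4.
Cage h is a single given cell; hence r3c1 = 3.
Cage a is given, leaving r4c1 = 2.
Cage i is given, which forces r4c3 = 3.
3 is placed in row 4, so r4c4 = 1.
2 is placed in column 1, leaving r1c1 = 1.
Cage c needs two cells with sum 5, so r1c2 = 3.
Cage c's pair has sum 5, so r1c3 = 2.
Cage b has product 8, leaving r2c1 = 4.
The 3 cells of cage b must have product 8, leaving r2c2 = 2.
Column 3 already has 3; hence r2c3 = 1.
1 is placed in column 4; hence r2c4 = 3.
Cage d's pair has product 4, which forces r3c2 = 1.
The 3 cells of cage f must have sum 7, so r3c3 = 4.
1 is placed in column 4; hence r3c4 = 2.
1 is placed in row 4; hence r4c2 = 4.
Completed grid: 1 3 2 4 / 4 2 1 3 / 3 1 4 2 / 2 4 3 1.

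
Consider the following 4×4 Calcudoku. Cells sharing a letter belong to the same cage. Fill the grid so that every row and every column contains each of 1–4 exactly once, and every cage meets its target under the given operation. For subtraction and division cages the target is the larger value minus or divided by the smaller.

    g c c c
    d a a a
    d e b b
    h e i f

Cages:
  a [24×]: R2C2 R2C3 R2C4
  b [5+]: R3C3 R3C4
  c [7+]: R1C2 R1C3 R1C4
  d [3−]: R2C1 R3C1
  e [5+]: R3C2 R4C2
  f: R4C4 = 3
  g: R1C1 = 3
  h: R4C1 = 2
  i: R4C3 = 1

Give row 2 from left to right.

Cage g is a single given cell, so R1C1 = 3.
Cage h is a single given cell, leaving R4C1 = 2.
Cage i is given; hence R4C3 = 1.
Cage f is a single given cell; hence R4C4 = 3.
Cage e's pair has sum 5, which forces R3C2 = 1.
1 is placed in row 3; hence R3C4 = 2.
Row 4 already has 3, so R4C2 = 4.
4 is placed in column 2, which forces R1C2 = 2.
Cage c needs sum 7, leaving R1C3 = 4.
The 3 cells of cage c must have sum 7, which forces R1C4 = 1.
Cage d's pair has difference 3; hence R2C1 = 1.
Column 2 now contains 2; hence R2C2 = 3.
Row 2 now contains 3, which forces R2C3 = 2.
Column 4 now contains 2, so R2C4 = 4.
1 is placed in row 3, leaving R3C1 = 4.
Cage b's pair has sum 5, so R3C3 = 3.
The full grid is 3 2 4 1 / 1 3 2 4 / 4 1 3 2 / 2 4 1 3.

1 3 2 4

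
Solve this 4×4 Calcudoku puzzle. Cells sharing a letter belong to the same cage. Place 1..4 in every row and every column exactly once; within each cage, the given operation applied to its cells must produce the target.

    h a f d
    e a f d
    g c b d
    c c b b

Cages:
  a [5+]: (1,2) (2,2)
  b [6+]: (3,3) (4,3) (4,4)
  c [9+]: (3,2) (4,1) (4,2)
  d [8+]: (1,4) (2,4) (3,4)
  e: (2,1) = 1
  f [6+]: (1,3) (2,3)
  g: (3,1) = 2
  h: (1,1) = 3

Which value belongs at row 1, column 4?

Cage h is given, which forces (1,1) = 3.
E is a freebie, so (2,1) = 1.
G is a freebie, so (3,1) = 2.
Column 1 already has 2, so (4,1) = 4.
The only place for 2 in row 2 is (2,3).
Column 3 now contains 2, so (1,3) = 4.
Row 1 already has 4, leaving (1,4) = 1.
Cage b has sum 6, leaving (4,4) = 2.
Row 1 already has 1, so (1,2) = 2.
The two cells of cage a must have sum 5; hence (2,2) = 3.
Row 2 now contains 3; hence (2,4) = 4.
Cage c has sum 9; hence (3,2) = 4.
Column 4 now contains 4, so (3,4) = 3.
Row 4 now contains 2, which forces (4,2) = 1.
Row 4 now contains 1, leaving (4,3) = 3.
Row 3 already has 3, so (3,3) = 1.
Filled in: 3 2 4 1 / 1 3 2 4 / 2 4 1 3 / 4 1 3 2.

1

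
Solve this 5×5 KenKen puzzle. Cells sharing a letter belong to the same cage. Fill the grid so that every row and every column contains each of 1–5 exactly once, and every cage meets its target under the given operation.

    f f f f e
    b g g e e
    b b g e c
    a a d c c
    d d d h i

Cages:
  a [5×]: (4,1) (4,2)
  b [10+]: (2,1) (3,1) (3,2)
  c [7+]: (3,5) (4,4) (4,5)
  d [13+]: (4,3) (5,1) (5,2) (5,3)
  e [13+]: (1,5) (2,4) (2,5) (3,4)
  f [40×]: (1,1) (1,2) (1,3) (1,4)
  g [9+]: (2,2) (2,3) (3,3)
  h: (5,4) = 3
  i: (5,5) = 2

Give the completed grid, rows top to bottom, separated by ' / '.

4 2 1 5 3 / 2 3 4 1 5 / 3 5 2 4 1 / 5 1 3 2 4 / 1 4 5 3 2

Cage h is a single given cell; hence (5,4) = 3.
I is a freebie, so (5,5) = 2.
The 4 cells of cage d must have sum 13, which forces (4,3) = 3.
In row 1, 3 can only go at (1,5), so (1,5) = 3.
Row 4 needs a 2, and only (4,4) is open for it.
The only place for 4 in row 4 is (4,5).
Column 5 now contains 4; hence (3,5) = 1.
The 4 cells of cage e must have sum 13, so (2,4) = 1.
Column 5 already has 1; hence (2,5) = 5.
Cage e needs sum 13, which forces (3,4) = 4.
Column 4 already has 4, which forces (1,4) = 5.
The 3 cells of cage g must have sum 9, so (2,2) = 3.
Cage g has sum 9, which forces (2,3) = 4.
Cage g needs sum 9, so (3,3) = 2.
Column 3 now contains 2, so (1,3) = 1.
Row 2 now contains 3, leaving (2,1) = 2.
The 3 cells of cage b must have sum 10, leaving (3,1) = 3.
2 is placed in row 3, which forces (3,2) = 5.
5 is placed in column 2; hence (4,2) = 1.
1 is placed in column 2, so (5,2) = 4.
1 is placed in column 3; hence (5,3) = 5.
2 is placed in column 1, so (1,1) = 4.
4 is placed in column 2; hence (1,2) = 2.
Row 4 now contains 1; hence (4,1) = 5.
5 is placed in row 5, so (5,1) = 1.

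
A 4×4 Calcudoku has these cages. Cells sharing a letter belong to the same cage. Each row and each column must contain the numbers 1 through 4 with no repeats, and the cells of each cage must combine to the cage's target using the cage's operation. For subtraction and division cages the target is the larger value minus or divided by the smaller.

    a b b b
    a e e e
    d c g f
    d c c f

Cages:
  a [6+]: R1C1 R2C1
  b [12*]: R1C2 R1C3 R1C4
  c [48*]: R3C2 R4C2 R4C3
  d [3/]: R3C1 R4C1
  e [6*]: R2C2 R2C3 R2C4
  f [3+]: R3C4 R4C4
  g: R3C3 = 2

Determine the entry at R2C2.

The 3 cells of cage c must have product 48, so R3C2 = 4.
Cage g is a single given cell, which forces R3C3 = 2.
Row 3 now contains 2; hence R3C4 = 1.
Cage c has product 48, which forces R4C2 = 3.
The 3 cells of cage c must have product 48, so R4C3 = 4.
Column 4 already has 1, which forces R4C4 = 2.
3 is placed in column 2, leaving R1C2 = 1.
Cage b needs product 12; hence R1C3 = 3.
Cage b needs product 12; hence R1C4 = 4.
Cage e has product 6, so R2C2 = 2.
Cage e has product 6, leaving R2C3 = 1.
2 is placed in column 4, leaving R2C4 = 3.
1 is placed in row 3, leaving R3C1 = 3.
3 is placed in row 4, which forces R4C1 = 1.
Row 1 already has 4, so R1C1 = 2.
Row 2 now contains 2, which forces R2C1 = 4.
Filled in: 2 1 3 4 / 4 2 1 3 / 3 4 2 1 / 1 3 4 2.

2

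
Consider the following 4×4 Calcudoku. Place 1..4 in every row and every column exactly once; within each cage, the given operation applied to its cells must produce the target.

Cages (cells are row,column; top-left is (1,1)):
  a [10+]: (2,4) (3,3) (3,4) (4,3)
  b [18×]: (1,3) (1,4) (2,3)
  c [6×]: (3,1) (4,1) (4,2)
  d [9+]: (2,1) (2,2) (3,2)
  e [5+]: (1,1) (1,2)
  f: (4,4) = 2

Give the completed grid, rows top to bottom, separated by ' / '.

Cage b has product 18, which forces (1,3) = 2.
Cage b needs product 18, leaving (1,4) = 3.
Cage b needs product 18, so (2,3) = 3.
Cage f is a single given cell, leaving (4,4) = 2.
Cage c needs product 6, which forces (3,1) = 2.
Column 1 already has 2, which forces (2,1) = 4.
Row 2 now contains 4; hence (2,4) = 1.
Column 4 already has 1, which forces (3,4) = 4.
Column 1 now contains 4, leaving (1,1) = 1.
The two cells of cage e must have sum 5, leaving (1,2) = 4.
Row 2 now contains 1; hence (2,2) = 2.
Row 3 now contains 4, which forces (3,2) = 3.
Row 3 now contains 4, leaving (3,3) = 1.
1 is placed in column 1; hence (4,1) = 3.
Column 2 already has 3, leaving (4,2) = 1.
Cage a has sum 10, leaving (4,3) = 4.

1 4 2 3 / 4 2 3 1 / 2 3 1 4 / 3 1 4 2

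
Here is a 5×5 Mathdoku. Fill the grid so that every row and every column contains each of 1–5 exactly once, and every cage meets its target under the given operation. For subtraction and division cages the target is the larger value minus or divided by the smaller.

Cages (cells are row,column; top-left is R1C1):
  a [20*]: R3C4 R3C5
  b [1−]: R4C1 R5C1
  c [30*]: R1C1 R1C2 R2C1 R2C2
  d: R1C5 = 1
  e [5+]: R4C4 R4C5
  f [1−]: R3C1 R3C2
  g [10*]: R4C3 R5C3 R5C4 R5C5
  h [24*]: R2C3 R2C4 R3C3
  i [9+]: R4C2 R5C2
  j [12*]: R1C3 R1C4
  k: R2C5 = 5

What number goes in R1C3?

Cage d is a single given cell, so R1C5 = 1.
Cage k is given, leaving R2C5 = 5.
Column 5 now contains 5, leaving R3C5 = 4.
The 4 cells of cage g must have product 10, which forces R4C3 = 1.
Column 5 now contains 5, which forces R5C5 = 2.
4 is placed in row 3; hence R3C4 = 5.
The two cells of cage e must have sum 5, leaving R4C4 = 2.
2 is placed in column 5; hence R4C5 = 3.
2 is placed in row 5, which forces R5C3 = 5.
The 4 cells of cage g must have product 10, so R5C4 = 1.
Cage i needs two cells with sum 9, leaving R4C2 = 5.
Row 5 now contains 5; hence R5C2 = 4.
Cage c has product 30, so R1C1 = 5.
Row 4 already has 5, leaving R4C1 = 4.
Row 5 already has 4, leaving R5C1 = 3.
Row 1 needs a 2, and only R1C2 is open for it.
Cage c needs product 30, so R2C1 = 1.
Cage c has product 30; hence R2C2 = 3.
Row 2 now contains 3, leaving R2C4 = 4.
The two cells of cage f must have difference 1; hence R3C1 = 2.
Column 2 already has 3, so R3C2 = 1.
2 is placed in row 3, which forces R3C3 = 3.
3 is placed in column 3, so R1C3 = 4.
Column 4 now contains 4, so R1C4 = 3.
Row 2 now contains 4, which forces R2C3 = 2.
Filled in: 5 2 4 3 1 / 1 3 2 4 5 / 2 1 3 5 4 / 4 5 1 2 3 / 3 4 5 1 2.

4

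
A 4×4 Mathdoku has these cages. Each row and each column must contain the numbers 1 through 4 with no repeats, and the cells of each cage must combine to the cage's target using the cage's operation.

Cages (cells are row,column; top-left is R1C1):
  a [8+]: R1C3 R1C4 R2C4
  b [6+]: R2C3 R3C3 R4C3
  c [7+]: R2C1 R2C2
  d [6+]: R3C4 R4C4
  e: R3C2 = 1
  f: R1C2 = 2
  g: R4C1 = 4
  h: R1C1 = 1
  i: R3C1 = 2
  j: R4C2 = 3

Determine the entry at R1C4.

H is a freebie, leaving R1C1 = 1.
Cage f is given, leaving R1C2 = 2.
I is a freebie, which forces R3C1 = 2.
Cage e is a single given cell, which forces R3C2 = 1.
Row 3 already has 1, leaving R3C3 = 3.
Row 3 already has 2; hence R3C4 = 4.
Cage g is a single given cell, leaving R4C1 = 4.
J is a freebie, which forces R4C2 = 3.
Column 4 already has 4, leaving R4C4 = 2.
Column 3 already has 3, which forces R1C3 = 4.
Column 4 already has 4, which forces R1C4 = 3.
Column 1 now contains 4; hence R2C1 = 3.
Column 2 already has 3, leaving R2C2 = 4.
Cage b has sum 6, leaving R2C3 = 2.
Cage a has sum 8; hence R2C4 = 1.
2 is placed in row 4, leaving R4C3 = 1.
Completed grid: 1 2 4 3 / 3 4 2 1 / 2 1 3 4 / 4 3 1 2.

3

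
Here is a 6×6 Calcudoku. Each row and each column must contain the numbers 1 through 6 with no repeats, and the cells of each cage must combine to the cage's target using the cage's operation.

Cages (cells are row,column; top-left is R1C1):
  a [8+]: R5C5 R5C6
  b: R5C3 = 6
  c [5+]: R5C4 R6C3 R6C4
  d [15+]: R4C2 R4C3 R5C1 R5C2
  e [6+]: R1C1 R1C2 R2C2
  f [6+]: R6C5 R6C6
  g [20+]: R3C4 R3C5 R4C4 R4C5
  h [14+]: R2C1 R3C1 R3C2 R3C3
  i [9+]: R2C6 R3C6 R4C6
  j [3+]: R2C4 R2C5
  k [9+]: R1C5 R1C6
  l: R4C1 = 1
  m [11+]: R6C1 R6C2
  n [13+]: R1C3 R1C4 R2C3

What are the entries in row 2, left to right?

5 3 4 2 1 6

Cage l is given, so R4C1 = 1.
B is a freebie, leaving R5C3 = 6.
In row 1, 1 can only go at R1C2, so R1C2 = 1.
The only place for 1 in row 5 is R5C4.
1 is placed in column 4, so R2C4 = 2.
The two cells of cage j must have sum 3, leaving R2C5 = 1.
Cage c needs sum 5; hence R6C3 = 1.
1 is placed in column 4; hence R6C4 = 3.
Cage e has sum 6, leaving R1C1 = 2.
Row 2 already has 2, which forces R2C2 = 3.
Row 2 needs a 6, and only R2C6 is open for it.
The 3 cells of cage i must have sum 9, which forces R3C6 = 1.
Cage i has sum 9, leaving R4C6 = 2.
2 is placed in column 6, which forces R6C6 = 4.
Row 6 now contains 4, so R6C5 = 2.
In row 5, 2 can only go at R5C2, so R5C2 = 2.
Cage h has sum 14, so R3C1 = 3.
Cage h has sum 14, which forces R3C3 = 2.
In row 5, 4 can only go at R5C1, so R5C1 = 4.
Column 1 now contains 4, which forces R2C1 = 5.
5 is placed in row 2, leaving R2C3 = 4.
Cage h needs sum 14, leaving R3C2 = 4.
Column 1 already has 5, leaving R6C1 = 6.
Row 6 now contains 6, which forces R6C2 = 5.
5 is placed in column 2; hence R4C2 = 6.
Cage d needs sum 15, leaving R4C3 = 3.
Column 3 already has 3; hence R1C3 = 5.
Cage n has sum 13, leaving R1C4 = 4.
Row 1 already has 4, leaving R1C5 = 6.
5 is placed in row 1, which forces R1C6 = 3.
Column 5 now contains 6, which forces R3C5 = 5.
Column 4 now contains 4, so R4C4 = 5.
5 is placed in column 5, so R4C5 = 4.
5 is placed in column 5, leaving R5C5 = 3.
3 is placed in column 6, which forces R5C6 = 5.
Row 3 now contains 5, which forces R3C4 = 6.
The full grid is 2 1 5 4 6 3 / 5 3 4 2 1 6 / 3 4 2 6 5 1 / 1 6 3 5 4 2 / 4 2 6 1 3 5 / 6 5 1 3 2 4.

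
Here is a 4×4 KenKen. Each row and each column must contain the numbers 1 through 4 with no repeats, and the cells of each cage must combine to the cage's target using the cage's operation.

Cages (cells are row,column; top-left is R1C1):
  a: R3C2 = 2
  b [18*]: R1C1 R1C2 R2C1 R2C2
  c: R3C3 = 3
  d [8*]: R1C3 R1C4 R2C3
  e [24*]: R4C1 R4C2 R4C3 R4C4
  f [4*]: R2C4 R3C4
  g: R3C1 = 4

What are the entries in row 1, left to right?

3 1 4 2

Cage g is given, which forces R3C1 = 4.
Cage a is a single given cell, leaving R3C2 = 2.
Cage c is given, which forces R3C3 = 3.
Row 3 already has 4, leaving R3C4 = 1.
Column 4 already has 1, which forces R2C4 = 4.
The 3 cells of cage d must have product 8, so R1C3 = 4.
Column 4 already has 4, which forces R1C4 = 2.
Cage d has product 8; hence R2C3 = 1.
Column 3 already has 1, so R4C3 = 2.
Column 4 now contains 2, leaving R4C4 = 3.
Row 1 now contains 2, so R1C1 = 3.
Cage b has product 18, which forces R1C2 = 1.
The 4 cells of cage b must have product 18, which forces R2C1 = 2.
Row 2 already has 1, leaving R2C2 = 3.
Row 4 already has 3, leaving R4C1 = 1.
Cage e needs product 24; hence R4C2 = 4.
Filled in: 3 1 4 2 / 2 3 1 4 / 4 2 3 1 / 1 4 2 3.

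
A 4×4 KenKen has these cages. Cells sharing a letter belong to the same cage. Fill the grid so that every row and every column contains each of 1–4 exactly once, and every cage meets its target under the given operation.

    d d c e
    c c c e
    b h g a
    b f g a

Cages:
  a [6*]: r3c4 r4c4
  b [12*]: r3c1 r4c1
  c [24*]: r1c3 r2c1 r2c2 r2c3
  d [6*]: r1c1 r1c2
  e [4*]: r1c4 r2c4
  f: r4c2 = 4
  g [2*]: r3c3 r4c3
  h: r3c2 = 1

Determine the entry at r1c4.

1

Cage h is a single given cell, which forces r3c2 = 1.
1 is placed in row 3, which forces r3c3 = 2.
Row 3 now contains 2; hence r3c4 = 3.
Cage f is given, leaving r4c2 = 4.
2 is placed in column 3, so r4c3 = 1.
3 is placed in column 4; hence r4c4 = 2.
Cage c needs product 24, leaving r2c1 = 1.
The 4 cells of cage c must have product 24; hence r2c2 = 2.
Row 2 now contains 1; hence r2c4 = 4.
Row 3 now contains 3, leaving r3c1 = 4.
4 is placed in row 4; hence r4c1 = 3.
3 is placed in column 1, leaving r1c1 = 2.
Column 2 now contains 2, which forces r1c2 = 3.
Cage c needs product 24, leaving r1c3 = 4.
Column 4 already has 4, leaving r1c4 = 1.
Row 2 already has 4, so r2c3 = 3.
Completed grid: 2 3 4 1 / 1 2 3 4 / 4 1 2 3 / 3 4 1 2.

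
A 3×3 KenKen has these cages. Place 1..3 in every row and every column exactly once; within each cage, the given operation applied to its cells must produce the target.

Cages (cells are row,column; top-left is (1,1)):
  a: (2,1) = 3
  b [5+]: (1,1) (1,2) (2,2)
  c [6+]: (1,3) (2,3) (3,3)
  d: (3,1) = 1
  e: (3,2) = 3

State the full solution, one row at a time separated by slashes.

A is a freebie, so (2,1) = 3.
Cage d is a single given cell, which forces (3,1) = 1.
Cage e is a single given cell, leaving (3,2) = 3.
3 is placed in row 3, so (3,3) = 2.
1 is placed in column 1, which forces (1,1) = 2.
Column 2 already has 3, which forces (1,2) = 1.
Cage c has sum 6; hence (1,3) = 3.
Cage b needs sum 5, which forces (2,2) = 2.
Column 3 already has 2, which forces (2,3) = 1.

2 1 3 / 3 2 1 / 1 3 2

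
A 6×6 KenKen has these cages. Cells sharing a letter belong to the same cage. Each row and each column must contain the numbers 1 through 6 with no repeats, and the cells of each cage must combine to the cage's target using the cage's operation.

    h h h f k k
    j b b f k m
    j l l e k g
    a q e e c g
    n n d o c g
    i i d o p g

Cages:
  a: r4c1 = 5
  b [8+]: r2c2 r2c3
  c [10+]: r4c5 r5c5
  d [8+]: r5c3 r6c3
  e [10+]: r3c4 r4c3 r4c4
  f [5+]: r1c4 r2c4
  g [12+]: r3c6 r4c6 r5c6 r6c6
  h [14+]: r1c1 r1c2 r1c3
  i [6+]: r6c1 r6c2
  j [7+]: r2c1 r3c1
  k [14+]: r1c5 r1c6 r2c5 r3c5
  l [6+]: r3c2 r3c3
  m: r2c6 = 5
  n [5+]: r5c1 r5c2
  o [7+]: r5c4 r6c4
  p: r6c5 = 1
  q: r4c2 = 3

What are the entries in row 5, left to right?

4 1 5 2 6 3

M is a freebie; hence r2c6 = 5.
Cage a is given, leaving r4c1 = 5.
Cage q is a single given cell, which forces r4c2 = 3.
Cage p is a single given cell, which forces r6c5 = 1.
Column 1 needs a 2, and only r6c1 is open for it.
Row 6 now contains 2, which forces r6c2 = 4.
Row 5 needs a 5, and only r5c3 is open for it.
Cage h has sum 14, leaving r1c2 = 5.
5 is placed in column 2, so r3c2 = 2.
Column 2 already has 2, leaving r5c2 = 1.
Cage d needs two cells with sum 8; hence r6c3 = 3.
3 is placed in row 6, so r6c6 = 6.
Cage h needs sum 14, leaving r1c1 = 3.
Column 3 already has 3, so r1c3 = 6.
Column 2 already has 2, leaving r2c2 = 6.
Cage b needs two cells with sum 8, which forces r2c3 = 2.
Cage l's pair has sum 6, so r3c3 = 4.
Column 3 already has 4, which forces r4c3 = 1.
Row 4 already has 1, leaving r4c6 = 2.
Cage n needs two cells with sum 5, so r5c1 = 4.
Cage o's pair has sum 7, which forces r5c4 = 2.
Row 5 now contains 4, so r5c5 = 6.
Column 6 already has 2, which forces r5c6 = 3.
Row 6 already has 6, so r6c4 = 5.
Cage k needs sum 14, leaving r1c5 = 2.
The 4 cells of cage k must have sum 14, which forces r1c6 = 4.
Column 1 now contains 4; hence r2c1 = 1.
Row 2 already has 1; hence r2c4 = 4.
The 4 cells of cage k must have sum 14, which forces r2c5 = 3.
Cage j's pair has sum 7, which forces r3c1 = 6.
Column 4 already has 5, which forces r3c4 = 3.
Cage k needs sum 14, so r3c5 = 5.
3 is placed in column 6; hence r3c6 = 1.
Cage e needs sum 10, so r4c4 = 6.
Column 5 now contains 6; hence r4c5 = 4.
4 is placed in row 1, leaving r1c4 = 1.
Filled in: 3 5 6 1 2 4 / 1 6 2 4 3 5 / 6 2 4 3 5 1 / 5 3 1 6 4 2 / 4 1 5 2 6 3 / 2 4 3 5 1 6.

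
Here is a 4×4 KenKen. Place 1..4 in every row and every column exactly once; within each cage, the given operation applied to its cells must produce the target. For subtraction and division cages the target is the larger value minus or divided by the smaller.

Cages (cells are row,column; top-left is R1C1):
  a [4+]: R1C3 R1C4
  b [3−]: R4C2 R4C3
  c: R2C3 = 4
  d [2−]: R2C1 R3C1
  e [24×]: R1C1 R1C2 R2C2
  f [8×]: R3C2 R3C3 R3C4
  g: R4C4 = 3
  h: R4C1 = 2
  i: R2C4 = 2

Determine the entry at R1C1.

4

C is a freebie, leaving R2C3 = 4.
Cage i is given, so R2C4 = 2.
Cage h is given; hence R4C1 = 2.
4 is placed in column 3, so R4C3 = 1.
G is a freebie, which forces R4C4 = 3.
The 3 cells of cage e must have product 24, leaving R1C1 = 4.
Cage e has product 24; hence R1C2 = 2.
Column 3 now contains 1, which forces R1C3 = 3.
Column 4 now contains 3, leaving R1C4 = 1.
Row 2 already has 2, so R2C2 = 3.
Column 3 now contains 1, so R3C3 = 2.
Column 4 already has 1, so R3C4 = 4.
1 is placed in row 4, so R4C2 = 4.
3 is placed in row 2, so R2C1 = 1.
Cage d's pair has difference 2; hence R3C1 = 3.
Row 3 already has 4, leaving R3C2 = 1.
The full grid is 4 2 3 1 / 1 3 4 2 / 3 1 2 4 / 2 4 1 3.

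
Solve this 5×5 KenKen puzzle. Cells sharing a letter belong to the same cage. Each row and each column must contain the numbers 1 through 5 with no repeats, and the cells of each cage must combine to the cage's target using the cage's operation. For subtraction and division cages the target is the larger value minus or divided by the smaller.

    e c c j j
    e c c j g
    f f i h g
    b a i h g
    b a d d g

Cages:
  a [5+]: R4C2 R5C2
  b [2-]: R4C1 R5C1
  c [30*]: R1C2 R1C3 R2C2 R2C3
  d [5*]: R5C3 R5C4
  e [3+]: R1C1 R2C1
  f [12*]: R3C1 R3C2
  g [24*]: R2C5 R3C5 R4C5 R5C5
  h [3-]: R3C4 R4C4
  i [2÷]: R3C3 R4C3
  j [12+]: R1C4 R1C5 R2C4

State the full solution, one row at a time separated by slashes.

1 2 3 4 5 / 2 5 1 3 4 / 4 3 2 5 1 / 5 1 4 2 3 / 3 4 5 1 2

Row 3 needs a 5, and only R3C4 is open for it.
Cage j needs sum 12; hence R1C5 = 5.
Cage h's pair has difference 3, which forces R4C4 = 2.
Cage d needs two cells with product 5, leaving R5C3 = 5.
Column 4 already has 5, which forces R5C4 = 1.
Cage c needs product 30, leaving R2C2 = 5.
Cage i's pair has quotient 2, leaving R3C3 = 2.
Cage c has product 30, leaving R1C2 = 2.
Column 2 now contains 2; hence R5C2 = 4.
2 is placed in row 1, which forces R1C1 = 1.
Row 1 already has 1, which forces R1C3 = 3.
Row 1 now contains 3, leaving R1C4 = 4.
Cage e needs two cells with sum 3, so R2C1 = 2.
3 is placed in column 3, leaving R2C3 = 1.
Column 4 already has 4, which forces R2C4 = 3.
3 is placed in row 2, so R2C5 = 4.
The two cells of cage f must have product 12, leaving R3C1 = 4.
Column 2 already has 4, which forces R3C2 = 3.
Row 3 already has 3, leaving R3C5 = 1.
Column 1 now contains 4, which forces R4C1 = 5.
Cage a needs two cells with sum 5; hence R4C2 = 1.
Column 3 now contains 1, leaving R4C3 = 4.
Column 5 already has 1, leaving R4C5 = 3.
Column 1 already has 2, which forces R5C1 = 3.
Column 5 already has 3, which forces R5C5 = 2.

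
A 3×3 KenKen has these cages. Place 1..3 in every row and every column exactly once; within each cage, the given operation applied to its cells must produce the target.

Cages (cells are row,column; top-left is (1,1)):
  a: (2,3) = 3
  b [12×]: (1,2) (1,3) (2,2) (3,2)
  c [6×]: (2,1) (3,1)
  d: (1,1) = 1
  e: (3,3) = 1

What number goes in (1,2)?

3

Cage d is a single given cell, leaving (1,1) = 1.
Row 1 now contains 1, which forces (1,2) = 3.
Cage b has product 12; hence (1,3) = 2.
A is a freebie, so (2,3) = 3.
Cage e is a single given cell, leaving (3,3) = 1.
Row 2 already has 3; hence (2,1) = 2.
Cage b needs product 12; hence (2,2) = 1.
Cage c needs two cells with product 6, leaving (3,1) = 3.
1 is placed in row 3, which forces (3,2) = 2.
Completed grid: 1 3 2 / 2 1 3 / 3 2 1.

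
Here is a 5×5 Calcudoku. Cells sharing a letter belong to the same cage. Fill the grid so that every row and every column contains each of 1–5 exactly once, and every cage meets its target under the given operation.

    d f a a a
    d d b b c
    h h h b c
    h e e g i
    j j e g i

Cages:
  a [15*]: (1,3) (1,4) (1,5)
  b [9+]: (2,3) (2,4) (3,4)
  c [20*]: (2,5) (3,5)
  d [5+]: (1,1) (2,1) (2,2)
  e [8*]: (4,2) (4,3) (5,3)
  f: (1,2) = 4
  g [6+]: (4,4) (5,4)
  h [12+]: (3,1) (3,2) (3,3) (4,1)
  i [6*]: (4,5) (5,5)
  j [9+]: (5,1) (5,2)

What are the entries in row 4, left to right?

F is a freebie, so (1,2) = 4.
4 is placed in column 2, so (5,2) = 5.
Row 5 already has 5, which forces (5,1) = 4.
The 3 cells of cage e must have product 8, which forces (4,3) = 4.
4 is placed in row 4; hence (4,4) = 5.
Cage g's pair has sum 6; hence (5,4) = 1.
Column 4 now contains 1, which forces (1,4) = 3.
The 3 cells of cage e must have product 8, leaving (4,2) = 1.
Row 5 already has 1, so (5,3) = 2.
Row 5 now contains 2, leaving (5,5) = 3.
The 3 cells of cage d must have sum 5, which forces (1,1) = 2.
Cage d needs sum 5, leaving (2,1) = 1.
Column 2 already has 1, leaving (2,2) = 2.
Column 3 already has 2, so (2,3) = 3.
Row 2 now contains 2, leaving (2,4) = 4.
4 is placed in row 2; hence (2,5) = 5.
2 is placed in column 2; hence (3,2) = 3.
Column 4 now contains 4, leaving (3,4) = 2.
Column 5 now contains 5; hence (3,5) = 4.
2 is placed in column 1, so (4,1) = 3.
Column 5 now contains 3; hence (4,5) = 2.
Cage a has product 15; hence (1,3) = 5.
Column 5 now contains 5; hence (1,5) = 1.
Row 3 already has 3, so (3,1) = 5.
The 4 cells of cage h must have sum 12; hence (3,3) = 1.
The full grid is 2 4 5 3 1 / 1 2 3 4 5 / 5 3 1 2 4 / 3 1 4 5 2 / 4 5 2 1 3.

3 1 4 5 2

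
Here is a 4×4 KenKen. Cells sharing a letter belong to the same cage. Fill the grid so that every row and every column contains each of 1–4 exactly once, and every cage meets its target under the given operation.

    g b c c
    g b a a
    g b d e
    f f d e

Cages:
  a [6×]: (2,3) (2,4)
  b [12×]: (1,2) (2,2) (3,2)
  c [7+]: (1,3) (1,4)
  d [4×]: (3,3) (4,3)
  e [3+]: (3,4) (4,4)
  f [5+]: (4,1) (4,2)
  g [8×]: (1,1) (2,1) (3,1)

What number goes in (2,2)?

4

Row 1 needs a 2, and only (1,1) is open for it.
The only place for 1 in row 1 is (1,2).
Row 2 needs a 1, and only (2,1) is open for it.
1 is placed in column 1; hence (3,1) = 4.
Row 3 already has 4, which forces (3,2) = 3.
Row 3 already has 4; hence (3,3) = 1.
Row 3 now contains 1; hence (3,4) = 2.
1 is placed in column 1, so (4,1) = 3.
Cage f needs two cells with sum 5, so (4,2) = 2.
1 is placed in column 3, which forces (4,3) = 4.
2 is placed in column 4, so (4,4) = 1.
4 is placed in column 3, leaving (1,3) = 3.
Cage c's pair has sum 7; hence (1,4) = 4.
3 is placed in column 2, so (2,2) = 4.
The two cells of cage a must have product 6, which forces (2,3) = 2.
2 is placed in column 4, so (2,4) = 3.
Completed grid: 2 1 3 4 / 1 4 2 3 / 4 3 1 2 / 3 2 4 1.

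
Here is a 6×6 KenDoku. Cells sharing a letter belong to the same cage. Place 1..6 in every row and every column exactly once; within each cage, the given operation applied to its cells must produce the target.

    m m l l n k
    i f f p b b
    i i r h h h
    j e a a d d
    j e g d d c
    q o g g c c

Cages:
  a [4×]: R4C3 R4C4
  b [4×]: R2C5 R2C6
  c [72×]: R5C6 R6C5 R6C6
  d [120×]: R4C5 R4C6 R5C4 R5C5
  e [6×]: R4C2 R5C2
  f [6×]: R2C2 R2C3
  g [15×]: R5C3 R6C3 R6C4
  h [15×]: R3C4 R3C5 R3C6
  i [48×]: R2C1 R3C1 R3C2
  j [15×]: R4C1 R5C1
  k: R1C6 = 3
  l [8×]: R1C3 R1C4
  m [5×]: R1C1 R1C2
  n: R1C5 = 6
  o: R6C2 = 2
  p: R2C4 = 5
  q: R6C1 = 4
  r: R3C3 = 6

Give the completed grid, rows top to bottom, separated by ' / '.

1 5 4 2 6 3 / 6 3 2 5 4 1 / 2 4 6 3 1 5 / 3 6 1 4 5 2 / 5 1 3 6 2 4 / 4 2 5 1 3 6

Cage n is a single given cell, leaving R1C5 = 6.
K is a freebie; hence R1C6 = 3.
Cage p is a single given cell; hence R2C4 = 5.
Cage r is a single given cell; hence R3C3 = 6.
Q is a freebie, leaving R6C1 = 4.
O is a freebie, leaving R6C2 = 2.
Row 6 already has 4, leaving R6C5 = 3.
2 is placed in row 6, which forces R6C6 = 6.
Cage i has product 48, so R2C1 = 6.
6 is placed in row 2; hence R2C2 = 3.
Cage i needs product 48, so R3C1 = 2.
Column 2 already has 2, which forces R3C2 = 4.
Cage h has product 15; hence R3C4 = 3.
Cage g needs product 15; hence R5C3 = 3.
Column 4 now contains 3, so R5C4 = 6.
6 is placed in column 6, so R5C6 = 4.
Cage g needs product 15; hence R6C3 = 5.
Row 6 now contains 3, which forces R6C4 = 1.
Cage f's pair has product 6, which forces R2C3 = 2.
Cage b's pair has product 4, so R2C5 = 4.
4 is placed in column 6; hence R2C6 = 1.
Column 6 already has 1, leaving R3C6 = 5.
Cage j's pair has product 15, which forces R4C1 = 3.
Cage e needs two cells with product 6, so R4C2 = 6.
The two cells of cage a must have product 4; hence R4C3 = 1.
Column 4 already has 1; hence R4C4 = 4.
4 is placed in column 5, which forces R4C5 = 5.
Column 6 already has 5, which forces R4C6 = 2.
Row 5 now contains 3, which forces R5C1 = 5.
6 is placed in row 5, leaving R5C2 = 1.
Row 5 already has 1; hence R5C5 = 2.
Column 1 already has 5, so R1C1 = 1.
1 is placed in column 2, so R1C2 = 5.
Column 3 already has 2; hence R1C3 = 4.
4 is placed in column 4, so R1C4 = 2.
Row 3 already has 5, so R3C5 = 1.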